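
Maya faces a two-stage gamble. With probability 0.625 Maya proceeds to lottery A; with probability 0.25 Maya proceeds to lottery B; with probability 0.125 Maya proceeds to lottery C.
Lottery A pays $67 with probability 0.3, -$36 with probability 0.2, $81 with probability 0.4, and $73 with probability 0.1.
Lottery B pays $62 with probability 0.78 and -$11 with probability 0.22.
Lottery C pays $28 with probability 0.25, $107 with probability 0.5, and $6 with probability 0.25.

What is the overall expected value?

$52.11

EV(A) = 0.3 × 67 + 0.2 × (-36) + 0.4 × 81 + 0.1 × 73 = 20.1 − 7.2 + 32.4 + 7.3 = 52.6
EV(B) = 0.78 × 62 + 0.22 × (-11) = 48.36 − 2.42 = 45.94
EV(C) = 0.25 × 28 + 0.5 × 107 + 0.25 × 6 = 7 + 53.5 + 1.5 = 62
Overall = 0.625 × 52.6 + 0.25 × 45.94 + 0.125 × 62 = 32.875 + 11.485 + 7.75 = 52.11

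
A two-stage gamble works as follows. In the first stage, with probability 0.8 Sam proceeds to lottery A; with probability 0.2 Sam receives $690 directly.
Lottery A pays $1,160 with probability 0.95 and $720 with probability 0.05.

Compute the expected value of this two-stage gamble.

$1,048.40

EV(A) = 0.95 × 1160 + 0.05 × 720 = 1102 + 36 = 1138
Branch B: 690 (certain)
Overall = 0.8 × 1138 + 0.2 × 690 = 910.4 + 138 = 1048.4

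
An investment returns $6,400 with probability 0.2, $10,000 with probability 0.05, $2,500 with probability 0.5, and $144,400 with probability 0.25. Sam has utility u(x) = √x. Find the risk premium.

$19,249

E[u] = 0.2·√6400 + 0.05·√10000 + 0.5·√2500 + 0.25·√144400 = 0.2·80 + 0.05·100 + 0.5·50 + 0.25·380 = 141
CE = (141)² = 19881
Risk premium = EV − CE = 39130 − 19881 = 19249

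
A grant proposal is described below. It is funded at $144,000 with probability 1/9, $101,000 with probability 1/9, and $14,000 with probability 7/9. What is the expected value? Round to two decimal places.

EV = 1/9 × 144000 + 1/9 × 101000 + 7/9 × 14000 = 16000 + 11222.2222 + 10888.8889 = 38111.1111

$38,111.11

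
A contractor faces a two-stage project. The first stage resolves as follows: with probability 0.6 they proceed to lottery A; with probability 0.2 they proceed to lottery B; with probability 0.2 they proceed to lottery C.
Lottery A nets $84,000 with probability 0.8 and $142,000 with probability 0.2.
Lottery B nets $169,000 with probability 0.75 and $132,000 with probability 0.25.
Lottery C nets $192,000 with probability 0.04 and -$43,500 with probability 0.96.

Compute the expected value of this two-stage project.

EV(A) = 0.8 × 84000 + 0.2 × 142000 = 67200 + 28400 = 95600
EV(B) = 0.75 × 169000 + 0.25 × 132000 = 126750 + 33000 = 159750
EV(C) = 0.04 × 192000 + 0.96 × (-43500) = 7680 − 41760 = -34080
Overall = 0.6 × 95600 + 0.2 × 159750 + 0.2 × (-34080) = 57360 + 31950 − 6816 = 82494

$82,494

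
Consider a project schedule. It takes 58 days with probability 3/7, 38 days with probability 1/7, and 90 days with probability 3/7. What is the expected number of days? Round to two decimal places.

EV = 3/7 × 58 + 1/7 × 38 + 3/7 × 90 = 24.8571 + 5.4286 + 38.5714 = 68.8571

68.86 days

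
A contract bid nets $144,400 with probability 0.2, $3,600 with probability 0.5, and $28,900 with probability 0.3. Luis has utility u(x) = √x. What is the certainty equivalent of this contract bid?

E[u] = 0.2·√144400 + 0.5·√3600 + 0.3·√28900 = 0.2·380 + 0.5·60 + 0.3·170 = 157
CE = (157)² = 24649

$24,649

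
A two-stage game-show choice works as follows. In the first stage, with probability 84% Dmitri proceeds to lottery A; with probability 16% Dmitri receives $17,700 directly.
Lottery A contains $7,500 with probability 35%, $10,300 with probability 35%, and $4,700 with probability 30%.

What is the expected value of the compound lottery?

EV(A) = 0.35 × 7500 + 0.35 × 10300 + 0.3 × 4700 = 2625 + 3605 + 1410 = 7640
Branch B: 17700 (certain)
Overall = 0.84 × 7640 + 0.16 × 17700 = 6417.6 + 2832 = 9249.6

$9,249.60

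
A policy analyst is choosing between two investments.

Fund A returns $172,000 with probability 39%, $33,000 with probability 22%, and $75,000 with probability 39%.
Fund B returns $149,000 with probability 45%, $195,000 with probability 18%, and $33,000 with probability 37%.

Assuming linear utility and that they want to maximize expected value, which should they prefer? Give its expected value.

Fund B ($114,360)

Fund A = 0.39 × 172000 + 0.22 × 33000 + 0.39 × 75000 = 67080 + 7260 + 29250 = 103590
Fund B = 0.45 × 149000 + 0.18 × 195000 + 0.37 × 33000 = 67050 + 35100 + 12210 = 114360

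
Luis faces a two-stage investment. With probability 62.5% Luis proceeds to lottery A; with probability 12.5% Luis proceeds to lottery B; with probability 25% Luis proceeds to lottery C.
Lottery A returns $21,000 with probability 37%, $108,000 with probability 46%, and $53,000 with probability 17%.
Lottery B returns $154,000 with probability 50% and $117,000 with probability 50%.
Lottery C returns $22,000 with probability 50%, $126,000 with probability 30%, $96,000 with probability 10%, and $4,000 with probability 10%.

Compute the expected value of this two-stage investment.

$73,175

EV(A) = 0.37 × 21000 + 0.46 × 108000 + 0.17 × 53000 = 7770 + 49680 + 9010 = 66460
EV(B) = 0.5 × 154000 + 0.5 × 117000 = 77000 + 58500 = 135500
EV(C) = 0.5 × 22000 + 0.3 × 126000 + 0.1 × 96000 + 0.1 × 4000 = 11000 + 37800 + 9600 + 400 = 58800
Overall = 0.625 × 66460 + 0.125 × 135500 + 0.25 × 58800 = 41537.5 + 16937.5 + 14700 = 73175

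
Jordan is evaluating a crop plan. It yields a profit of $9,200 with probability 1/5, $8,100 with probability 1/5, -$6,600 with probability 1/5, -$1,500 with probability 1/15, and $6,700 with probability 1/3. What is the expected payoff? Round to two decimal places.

$4,273.33

EV = 1/5 × 9200 + 1/5 × 8100 + 1/5 × (-6600) + 1/15 × (-1500) + 1/3 × 6700 = 1840 + 1620 − 1320 − 100 + 2233.3333 = 4273.3333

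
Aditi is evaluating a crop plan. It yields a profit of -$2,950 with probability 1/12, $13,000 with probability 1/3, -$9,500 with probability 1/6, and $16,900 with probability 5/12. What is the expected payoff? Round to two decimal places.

EV = 1/12 × (-2950) + 1/3 × 13000 + 1/6 × (-9500) + 5/12 × 16900 = -245.8333 + 4333.3333 − 1583.3333 + 7041.6667 = 9545.8333

$9,545.83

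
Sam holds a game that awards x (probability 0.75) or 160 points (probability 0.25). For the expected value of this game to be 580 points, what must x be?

x = 720 points

0.75·x + 0.25·160 = 580
0.75·x = 580 − 40 = 540
x = 540 / 0.75 = 720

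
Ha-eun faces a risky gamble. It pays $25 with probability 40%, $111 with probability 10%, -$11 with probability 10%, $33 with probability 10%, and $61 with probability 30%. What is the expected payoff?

$41.60

EV = 0.4 × 25 + 0.1 × 111 + 0.1 × (-11) + 0.1 × 33 + 0.3 × 61 = 10 + 11.1 − 1.1 + 3.3 + 18.3 = 41.6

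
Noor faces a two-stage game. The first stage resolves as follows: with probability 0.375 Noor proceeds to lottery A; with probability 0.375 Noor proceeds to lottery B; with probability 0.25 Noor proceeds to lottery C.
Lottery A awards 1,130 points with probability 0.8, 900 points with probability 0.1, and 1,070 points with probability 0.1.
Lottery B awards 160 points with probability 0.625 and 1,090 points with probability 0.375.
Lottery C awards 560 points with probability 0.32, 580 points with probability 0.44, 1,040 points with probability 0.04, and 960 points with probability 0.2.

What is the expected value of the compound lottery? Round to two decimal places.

EV(A) = 0.8 × 1130 + 0.1 × 900 + 0.1 × 1070 = 904 + 90 + 107 = 1101
EV(B) = 0.625 × 160 + 0.375 × 1090 = 100 + 408.75 = 508.75
EV(C) = 0.32 × 560 + 0.44 × 580 + 0.04 × 1040 + 0.2 × 960 = 179.2 + 255.2 + 41.6 + 192 = 668
Overall = 0.375 × 1101 + 0.375 × 508.75 + 0.25 × 668 = 412.875 + 190.78125 + 167 = 770.65625

770.66 points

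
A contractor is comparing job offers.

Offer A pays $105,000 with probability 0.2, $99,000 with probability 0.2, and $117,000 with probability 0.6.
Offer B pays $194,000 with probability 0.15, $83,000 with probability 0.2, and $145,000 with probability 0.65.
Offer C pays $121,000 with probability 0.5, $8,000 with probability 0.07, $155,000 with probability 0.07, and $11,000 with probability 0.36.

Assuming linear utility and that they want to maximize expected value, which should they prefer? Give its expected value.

Offer A = 0.2 × 105000 + 0.2 × 99000 + 0.6 × 117000 = 21000 + 19800 + 70200 = 111000
Offer B = 0.15 × 194000 + 0.2 × 83000 + 0.65 × 145000 = 29100 + 16600 + 94250 = 139950
Offer C = 0.5 × 121000 + 0.07 × 8000 + 0.07 × 155000 + 0.36 × 11000 = 60500 + 560 + 10850 + 3960 = 75870

Offer B ($139,950)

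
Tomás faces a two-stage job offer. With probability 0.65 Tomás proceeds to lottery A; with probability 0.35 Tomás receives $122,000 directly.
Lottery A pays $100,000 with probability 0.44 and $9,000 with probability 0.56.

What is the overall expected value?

$74,576

EV(A) = 0.44 × 100000 + 0.56 × 9000 = 44000 + 5040 = 49040
Branch B: 122000 (certain)
Overall = 0.65 × 49040 + 0.35 × 122000 = 31876 + 42700 = 74576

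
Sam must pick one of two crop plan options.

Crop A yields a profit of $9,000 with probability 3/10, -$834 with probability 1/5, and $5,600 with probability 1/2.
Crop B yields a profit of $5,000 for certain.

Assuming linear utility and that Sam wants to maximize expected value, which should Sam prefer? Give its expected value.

Crop A = 3/10 × 9000 + 1/5 × (-834) + 1/2 × 5600 = 2700 − 166.8 + 2800 = 5333.2
Crop B: 5000 (certain)

Crop A ($5,333.20)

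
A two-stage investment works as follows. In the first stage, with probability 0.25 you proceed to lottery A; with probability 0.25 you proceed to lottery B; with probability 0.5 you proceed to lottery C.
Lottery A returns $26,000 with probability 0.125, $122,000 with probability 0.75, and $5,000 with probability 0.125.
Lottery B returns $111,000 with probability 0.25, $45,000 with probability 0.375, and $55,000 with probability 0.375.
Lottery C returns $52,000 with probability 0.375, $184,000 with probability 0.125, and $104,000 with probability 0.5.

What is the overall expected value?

$87,406.25

EV(A) = 0.125 × 26000 + 0.75 × 122000 + 0.125 × 5000 = 3250 + 91500 + 625 = 95375
EV(B) = 0.25 × 111000 + 0.375 × 45000 + 0.375 × 55000 = 27750 + 16875 + 20625 = 65250
EV(C) = 0.375 × 52000 + 0.125 × 184000 + 0.5 × 104000 = 19500 + 23000 + 52000 = 94500
Overall = 0.25 × 95375 + 0.25 × 65250 + 0.5 × 94500 = 23843.75 + 16312.5 + 47250 = 87406.25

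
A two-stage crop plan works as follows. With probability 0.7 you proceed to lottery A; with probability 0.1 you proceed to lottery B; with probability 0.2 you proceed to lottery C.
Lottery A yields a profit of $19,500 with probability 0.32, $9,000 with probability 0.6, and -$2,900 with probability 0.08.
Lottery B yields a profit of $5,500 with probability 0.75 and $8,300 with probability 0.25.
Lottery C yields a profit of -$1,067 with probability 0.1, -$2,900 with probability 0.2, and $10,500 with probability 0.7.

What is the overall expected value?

$9,938.26

EV(A) = 0.32 × 19500 + 0.6 × 9000 + 0.08 × (-2900) = 6240 + 5400 − 232 = 11408
EV(B) = 0.75 × 5500 + 0.25 × 8300 = 4125 + 2075 = 6200
EV(C) = 0.1 × (-1067) + 0.2 × (-2900) + 0.7 × 10500 = -106.7 − 580 + 7350 = 6663.3
Overall = 0.7 × 11408 + 0.1 × 6200 + 0.2 × 6663.3 = 7985.6 + 620 + 1332.66 = 9938.26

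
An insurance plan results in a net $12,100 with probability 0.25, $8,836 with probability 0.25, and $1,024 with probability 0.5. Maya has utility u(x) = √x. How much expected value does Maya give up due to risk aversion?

$1,257

E[u] = 0.25·√12100 + 0.25·√8836 + 0.5·√1024 = 0.25·110 + 0.25·94 + 0.5·32 = 67
CE = (67)² = 4489
Risk premium = EV − CE = 5746 − 4489 = 1257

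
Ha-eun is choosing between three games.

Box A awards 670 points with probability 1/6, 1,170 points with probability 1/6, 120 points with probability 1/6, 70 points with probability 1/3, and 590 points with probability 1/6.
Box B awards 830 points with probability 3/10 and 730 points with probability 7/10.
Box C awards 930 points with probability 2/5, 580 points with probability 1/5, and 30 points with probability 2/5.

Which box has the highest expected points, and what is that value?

Box B (760 points)

Box A = 1/6 × 670 + 1/6 × 1170 + 1/6 × 120 + 1/3 × 70 + 1/6 × 590 = 111.6667 + 195 + 20 + 23.3333 + 98.3333 = 448.3333
Box B = 3/10 × 830 + 7/10 × 730 = 249 + 511 = 760
Box C = 2/5 × 930 + 1/5 × 580 + 2/5 × 30 = 372 + 116 + 12 = 500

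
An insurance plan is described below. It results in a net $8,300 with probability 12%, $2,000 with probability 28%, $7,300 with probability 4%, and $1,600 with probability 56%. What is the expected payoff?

$2,744

EV = 0.12 × 8300 + 0.28 × 2000 + 0.04 × 7300 + 0.56 × 1600 = 996 + 560 + 292 + 896 = 2744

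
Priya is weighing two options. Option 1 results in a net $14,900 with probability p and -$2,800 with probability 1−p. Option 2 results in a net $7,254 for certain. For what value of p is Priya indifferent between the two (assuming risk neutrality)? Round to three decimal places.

p = 0.568

p·14900 + (1−p)·(-2800) = 7254
17700p − 2800 = 7254
p = (7254 + 2800) / 17700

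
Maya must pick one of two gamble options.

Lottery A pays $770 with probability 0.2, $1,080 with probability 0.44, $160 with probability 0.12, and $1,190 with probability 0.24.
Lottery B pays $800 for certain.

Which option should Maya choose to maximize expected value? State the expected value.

Lottery A ($934)

Lottery A = 0.2 × 770 + 0.44 × 1080 + 0.12 × 160 + 0.24 × 1190 = 154 + 475.2 + 19.2 + 285.6 = 934
Lottery B: 800 (certain)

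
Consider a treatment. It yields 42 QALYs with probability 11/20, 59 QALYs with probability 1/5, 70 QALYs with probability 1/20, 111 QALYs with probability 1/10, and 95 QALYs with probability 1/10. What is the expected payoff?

EV = 11/20 × 42 + 1/5 × 59 + 1/20 × 70 + 1/10 × 111 + 1/10 × 95 = 23.1 + 11.8 + 3.5 + 11.1 + 9.5 = 59

59 QALYs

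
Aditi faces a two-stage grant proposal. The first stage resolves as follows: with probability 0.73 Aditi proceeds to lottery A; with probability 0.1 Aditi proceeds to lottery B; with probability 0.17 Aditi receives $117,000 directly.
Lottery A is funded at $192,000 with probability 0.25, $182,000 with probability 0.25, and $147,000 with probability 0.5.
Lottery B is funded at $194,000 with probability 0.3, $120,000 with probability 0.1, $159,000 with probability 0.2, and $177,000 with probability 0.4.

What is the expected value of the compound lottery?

EV(A) = 0.25 × 192000 + 0.25 × 182000 + 0.5 × 147000 = 48000 + 45500 + 73500 = 167000
EV(B) = 0.3 × 194000 + 0.1 × 120000 + 0.2 × 159000 + 0.4 × 177000 = 58200 + 12000 + 31800 + 70800 = 172800
Branch C: 117000 (certain)
Overall = 0.73 × 167000 + 0.1 × 172800 + 0.17 × 117000 = 121910 + 17280 + 19890 = 159080

$159,080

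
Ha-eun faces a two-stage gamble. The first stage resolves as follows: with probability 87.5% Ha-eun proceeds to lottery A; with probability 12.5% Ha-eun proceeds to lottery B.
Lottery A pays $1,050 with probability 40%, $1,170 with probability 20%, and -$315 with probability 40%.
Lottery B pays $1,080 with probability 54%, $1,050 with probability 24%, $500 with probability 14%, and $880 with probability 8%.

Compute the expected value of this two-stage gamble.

$583.95

EV(A) = 0.4 × 1050 + 0.2 × 1170 + 0.4 × (-315) = 420 + 234 − 126 = 528
EV(B) = 0.54 × 1080 + 0.24 × 1050 + 0.14 × 500 + 0.08 × 880 = 583.2 + 252 + 70 + 70.4 = 975.6
Overall = 0.875 × 528 + 0.125 × 975.6 = 462 + 121.95 = 583.95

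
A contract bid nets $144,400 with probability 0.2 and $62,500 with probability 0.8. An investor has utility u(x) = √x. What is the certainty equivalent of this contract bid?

$76,176

E[u] = 0.2·√144400 + 0.8·√62500 = 0.2·380 + 0.8·250 = 276
CE = (276)² = 76176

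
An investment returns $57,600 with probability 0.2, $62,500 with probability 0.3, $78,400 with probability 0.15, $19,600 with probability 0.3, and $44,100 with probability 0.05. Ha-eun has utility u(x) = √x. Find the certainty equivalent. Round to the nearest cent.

$47,306.25

E[u] = 0.2·√57600 + 0.3·√62500 + 0.15·√78400 + 0.3·√19600 + 0.05·√44100 = 0.2·240 + 0.3·250 + 0.15·280 + 0.3·140 + 0.05·210 = 217.5
CE = (217.5)² = 47306.25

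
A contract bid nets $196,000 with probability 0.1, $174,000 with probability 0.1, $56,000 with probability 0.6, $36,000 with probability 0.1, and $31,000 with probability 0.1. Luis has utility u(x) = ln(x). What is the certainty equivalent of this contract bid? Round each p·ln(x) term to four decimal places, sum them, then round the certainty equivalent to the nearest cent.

E[u] = 0.1·ln(196000) + 0.1·ln(174000) + 0.6·ln(56000) + 0.1·ln(36000) + 0.1·ln(31000) = 1.2186 + 1.2067 + 6.5599 + 1.0491 + 1.0342 = 11.0685
CE = e^11.0685 ≈ 64119.26

$64,119.26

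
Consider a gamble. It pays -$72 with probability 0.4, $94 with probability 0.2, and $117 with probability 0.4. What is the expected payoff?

EV = 0.4 × (-72) + 0.2 × 94 + 0.4 × 117 = -28.8 + 18.8 + 46.8 = 36.8

$36.80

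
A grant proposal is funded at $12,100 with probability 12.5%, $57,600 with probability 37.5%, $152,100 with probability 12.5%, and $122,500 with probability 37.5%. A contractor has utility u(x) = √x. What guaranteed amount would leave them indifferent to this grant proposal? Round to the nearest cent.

E[u] = 0.125·√12100 + 0.375·√57600 + 0.125·√152100 + 0.375·√122500 = 0.125·110 + 0.375·240 + 0.125·390 + 0.375·350 = 283.75
CE = (283.75)² = 80514.0625

$80,514.06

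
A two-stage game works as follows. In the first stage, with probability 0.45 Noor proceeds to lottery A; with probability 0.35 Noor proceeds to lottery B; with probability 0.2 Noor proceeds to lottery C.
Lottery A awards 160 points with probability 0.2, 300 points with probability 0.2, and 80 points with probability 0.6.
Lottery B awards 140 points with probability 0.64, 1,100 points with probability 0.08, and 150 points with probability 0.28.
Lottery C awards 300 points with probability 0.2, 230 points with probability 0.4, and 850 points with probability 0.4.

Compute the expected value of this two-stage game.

238.26 points

EV(A) = 0.2 × 160 + 0.2 × 300 + 0.6 × 80 = 32 + 60 + 48 = 140
EV(B) = 0.64 × 140 + 0.08 × 1100 + 0.28 × 150 = 89.6 + 88 + 42 = 219.6
EV(C) = 0.2 × 300 + 0.4 × 230 + 0.4 × 850 = 60 + 92 + 340 = 492
Overall = 0.45 × 140 + 0.35 × 219.6 + 0.2 × 492 = 63 + 76.86 + 98.4 = 238.26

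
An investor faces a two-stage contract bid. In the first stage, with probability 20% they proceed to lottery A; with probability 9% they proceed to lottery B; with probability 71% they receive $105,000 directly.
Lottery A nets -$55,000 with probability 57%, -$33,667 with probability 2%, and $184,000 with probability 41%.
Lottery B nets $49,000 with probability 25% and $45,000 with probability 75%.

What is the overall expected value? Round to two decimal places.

EV(A) = 0.57 × (-55000) + 0.02 × (-33667) + 0.41 × 184000 = -31350 − 673.34 + 75440 = 43416.66
EV(B) = 0.25 × 49000 + 0.75 × 45000 = 12250 + 33750 = 46000
Branch C: 105000 (certain)
Overall = 0.2 × 43416.66 + 0.09 × 46000 + 0.71 × 105000 = 8683.332 + 4140 + 74550 = 87373.332

$87,373.33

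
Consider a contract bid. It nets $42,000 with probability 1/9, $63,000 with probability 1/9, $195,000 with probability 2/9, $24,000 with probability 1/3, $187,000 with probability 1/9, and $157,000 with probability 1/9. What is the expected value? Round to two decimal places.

$101,222.22

EV = 1/9 × 42000 + 1/9 × 63000 + 2/9 × 195000 + 1/3 × 24000 + 1/9 × 187000 + 1/9 × 157000 = 4666.6667 + 7000 + 43333.3333 + 8000 + 20777.7778 + 17444.4444 = 101222.2222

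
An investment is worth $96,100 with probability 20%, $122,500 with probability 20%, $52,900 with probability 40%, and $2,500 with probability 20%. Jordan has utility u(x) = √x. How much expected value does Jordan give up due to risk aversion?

$10,624

E[u] = 0.2·√96100 + 0.2·√122500 + 0.4·√52900 + 0.2·√2500 = 0.2·310 + 0.2·350 + 0.4·230 + 0.2·50 = 234
CE = (234)² = 54756
Risk premium = EV − CE = 65380 − 54756 = 10624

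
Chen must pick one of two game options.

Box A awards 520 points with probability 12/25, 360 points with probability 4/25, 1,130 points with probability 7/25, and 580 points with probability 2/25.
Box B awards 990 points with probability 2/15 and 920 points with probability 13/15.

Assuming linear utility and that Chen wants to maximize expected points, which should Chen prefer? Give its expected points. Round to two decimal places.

Box A = 12/25 × 520 + 4/25 × 360 + 7/25 × 1130 + 2/25 × 580 = 249.6 + 57.6 + 316.4 + 46.4 = 670
Box B = 2/15 × 990 + 13/15 × 920 = 132 + 797.3333 = 929.3333

Box B (929.33 points)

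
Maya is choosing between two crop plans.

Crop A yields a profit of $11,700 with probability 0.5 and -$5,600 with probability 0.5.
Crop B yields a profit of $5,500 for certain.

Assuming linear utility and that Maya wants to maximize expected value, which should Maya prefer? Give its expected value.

Crop B ($5,500)

Crop A = 0.5 × 11700 + 0.5 × (-5600) = 5850 − 2800 = 3050
Crop B: 5500 (certain)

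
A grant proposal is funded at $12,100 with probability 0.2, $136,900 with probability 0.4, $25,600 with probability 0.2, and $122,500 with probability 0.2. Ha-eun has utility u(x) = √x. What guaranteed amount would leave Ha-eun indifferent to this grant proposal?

$73,984

E[u] = 0.2·√12100 + 0.4·√136900 + 0.2·√25600 + 0.2·√122500 = 0.2·110 + 0.4·370 + 0.2·160 + 0.2·350 = 272
CE = (272)² = 73984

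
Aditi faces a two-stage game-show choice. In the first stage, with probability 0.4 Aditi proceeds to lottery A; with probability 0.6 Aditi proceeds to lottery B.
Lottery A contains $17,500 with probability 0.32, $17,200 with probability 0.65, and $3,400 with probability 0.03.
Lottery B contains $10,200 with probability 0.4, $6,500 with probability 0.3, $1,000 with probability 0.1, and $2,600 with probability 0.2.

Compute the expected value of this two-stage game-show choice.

$10,742.80

EV(A) = 0.32 × 17500 + 0.65 × 17200 + 0.03 × 3400 = 5600 + 11180 + 102 = 16882
EV(B) = 0.4 × 10200 + 0.3 × 6500 + 0.1 × 1000 + 0.2 × 2600 = 4080 + 1950 + 100 + 520 = 6650
Overall = 0.4 × 16882 + 0.6 × 6650 = 6752.8 + 3990 = 10742.8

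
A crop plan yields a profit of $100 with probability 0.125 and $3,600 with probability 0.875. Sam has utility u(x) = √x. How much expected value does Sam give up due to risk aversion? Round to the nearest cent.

$273.44

E[u] = 0.125·√100 + 0.875·√3600 = 0.125·10 + 0.875·60 = 53.75
CE = (53.75)² = 2889.0625
Risk premium = EV − CE = 3162.5 − 2889.0625 = 273.4375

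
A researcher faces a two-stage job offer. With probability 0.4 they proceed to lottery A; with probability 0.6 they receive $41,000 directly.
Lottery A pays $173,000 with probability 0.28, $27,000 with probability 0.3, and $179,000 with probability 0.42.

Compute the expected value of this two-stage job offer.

$77,288

EV(A) = 0.28 × 173000 + 0.3 × 27000 + 0.42 × 179000 = 48440 + 8100 + 75180 = 131720
Branch B: 41000 (certain)
Overall = 0.4 × 131720 + 0.6 × 41000 = 52688 + 24600 = 77288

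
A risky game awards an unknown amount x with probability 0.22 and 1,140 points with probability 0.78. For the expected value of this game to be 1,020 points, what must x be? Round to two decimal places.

x = 594.55 points

0.22·x + 0.78·1140 = 1020
0.22·x = 1020 − 889.2 = 130.8
x = 130.8 / 0.22 = 594.5455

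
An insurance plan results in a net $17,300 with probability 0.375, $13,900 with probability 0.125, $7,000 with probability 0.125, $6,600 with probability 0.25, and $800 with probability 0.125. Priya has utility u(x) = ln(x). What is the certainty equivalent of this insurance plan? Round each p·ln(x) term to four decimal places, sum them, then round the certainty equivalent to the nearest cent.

E[u] = 0.375·ln(17300) + 0.125·ln(13900) + 0.125·ln(7000) + 0.25·ln(6600) + 0.125·ln(800) = 3.6594 + 1.1925 + 1.1067 + 2.1987 + 0.8356 = 8.9929
CE = e^8.9929 ≈ 8045.76

$8,045.76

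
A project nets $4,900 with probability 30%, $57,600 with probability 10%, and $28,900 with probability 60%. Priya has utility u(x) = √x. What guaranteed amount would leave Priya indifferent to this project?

$21,609

E[u] = 0.3·√4900 + 0.1·√57600 + 0.6·√28900 = 0.3·70 + 0.1·240 + 0.6·170 = 147
CE = (147)² = 21609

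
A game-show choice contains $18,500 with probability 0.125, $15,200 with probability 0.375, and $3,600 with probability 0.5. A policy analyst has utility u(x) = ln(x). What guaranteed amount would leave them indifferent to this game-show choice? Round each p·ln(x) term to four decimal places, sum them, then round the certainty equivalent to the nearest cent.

E[u] = 0.125·ln(18500) + 0.375·ln(15200) + 0.5·ln(3600) = 1.2282 + 3.6109 + 4.0943 = 8.9334
CE = e^8.9334 ≈ 7581.00

$7,581.00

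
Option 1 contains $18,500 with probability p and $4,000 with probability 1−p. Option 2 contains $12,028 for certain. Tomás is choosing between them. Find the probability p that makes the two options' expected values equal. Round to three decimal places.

p = 0.554

p·18500 + (1−p)·4000 = 12028
14500p + 4000 = 12028
p = (12028 − 4000) / 14500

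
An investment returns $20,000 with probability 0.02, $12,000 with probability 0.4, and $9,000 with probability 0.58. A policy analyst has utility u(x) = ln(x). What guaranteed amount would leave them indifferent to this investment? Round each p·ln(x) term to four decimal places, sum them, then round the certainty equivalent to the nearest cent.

$10,260.94

E[u] = 0.02·ln(20000) + 0.4·ln(12000) + 0.58·ln(9000) = 0.1981 + 3.7571 + 5.2809 = 9.2361
CE = e^9.2361 ≈ 10260.94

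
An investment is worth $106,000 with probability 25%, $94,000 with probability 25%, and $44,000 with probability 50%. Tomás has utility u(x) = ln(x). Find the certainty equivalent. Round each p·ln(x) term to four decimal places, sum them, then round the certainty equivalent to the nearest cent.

E[u] = 0.25·ln(106000) + 0.25·ln(94000) + 0.5·ln(44000) = 2.8928 + 2.8628 + 5.3460 = 11.1016
CE = e^11.1016 ≈ 66277.12

$66,277.12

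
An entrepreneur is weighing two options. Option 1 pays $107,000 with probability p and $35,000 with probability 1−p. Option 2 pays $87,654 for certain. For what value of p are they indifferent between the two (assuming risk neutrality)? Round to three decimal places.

p·107000 + (1−p)·35000 = 87654
72000p + 35000 = 87654
p = (87654 − 35000) / 72000

p = 0.731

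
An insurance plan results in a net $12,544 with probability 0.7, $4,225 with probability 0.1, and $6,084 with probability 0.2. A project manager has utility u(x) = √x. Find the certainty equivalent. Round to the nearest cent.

E[u] = 0.7·√12544 + 0.1·√4225 + 0.2·√6084 = 0.7·112 + 0.1·65 + 0.2·78 = 100.5
CE = (100.5)² = 10100.25

$10,100.25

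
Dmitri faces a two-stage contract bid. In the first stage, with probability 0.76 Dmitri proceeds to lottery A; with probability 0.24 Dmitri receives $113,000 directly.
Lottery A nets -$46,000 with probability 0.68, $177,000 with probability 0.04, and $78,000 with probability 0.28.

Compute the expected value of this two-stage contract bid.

EV(A) = 0.68 × (-46000) + 0.04 × 177000 + 0.28 × 78000 = -31280 + 7080 + 21840 = -2360
Branch B: 113000 (certain)
Overall = 0.76 × (-2360) + 0.24 × 113000 = -1793.6 + 27120 = 25326.4

$25,326.40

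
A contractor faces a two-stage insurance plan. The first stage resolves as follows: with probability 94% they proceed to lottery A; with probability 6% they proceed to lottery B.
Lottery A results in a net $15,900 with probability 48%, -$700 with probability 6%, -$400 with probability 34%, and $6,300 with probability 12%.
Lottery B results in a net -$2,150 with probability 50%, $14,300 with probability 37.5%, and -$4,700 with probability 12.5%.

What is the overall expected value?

EV(A) = 0.48 × 15900 + 0.06 × (-700) + 0.34 × (-400) + 0.12 × 6300 = 7632 − 42 − 136 + 756 = 8210
EV(B) = 0.5 × (-2150) + 0.375 × 14300 + 0.125 × (-4700) = -1075 + 5362.5 − 587.5 = 3700
Overall = 0.94 × 8210 + 0.06 × 3700 = 7717.4 + 222 = 7939.4

$7,939.40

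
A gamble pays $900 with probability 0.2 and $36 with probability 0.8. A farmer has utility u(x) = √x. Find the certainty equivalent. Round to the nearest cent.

$116.64

E[u] = 0.2·√900 + 0.8·√36 = 0.2·30 + 0.8·6 = 10.8
CE = (10.8)² = 116.64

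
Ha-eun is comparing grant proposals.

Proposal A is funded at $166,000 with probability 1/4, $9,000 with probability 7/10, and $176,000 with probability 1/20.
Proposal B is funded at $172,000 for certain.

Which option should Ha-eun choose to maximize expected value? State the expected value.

Proposal A = 1/4 × 166000 + 7/10 × 9000 + 1/20 × 176000 = 41500 + 6300 + 8800 = 56600
Proposal B: 172000 (certain)

Proposal B ($172,000)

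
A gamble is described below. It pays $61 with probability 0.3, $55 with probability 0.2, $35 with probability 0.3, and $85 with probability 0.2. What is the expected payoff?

EV = 0.3 × 61 + 0.2 × 55 + 0.3 × 35 + 0.2 × 85 = 18.3 + 11 + 10.5 + 17 = 56.8

$56.80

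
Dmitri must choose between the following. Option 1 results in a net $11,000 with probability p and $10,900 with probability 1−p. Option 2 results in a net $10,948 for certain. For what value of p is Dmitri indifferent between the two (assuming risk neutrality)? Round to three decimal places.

p·11000 + (1−p)·10900 = 10948
100p + 10900 = 10948
p = (10948 − 10900) / 100

p = 0.480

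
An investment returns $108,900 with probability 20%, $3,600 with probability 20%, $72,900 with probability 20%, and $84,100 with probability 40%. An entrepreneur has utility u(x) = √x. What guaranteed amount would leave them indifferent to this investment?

E[u] = 0.2·√108900 + 0.2·√3600 + 0.2·√72900 + 0.4·√84100 = 0.2·330 + 0.2·60 + 0.2·270 + 0.4·290 = 248
CE = (248)² = 61504

$61,504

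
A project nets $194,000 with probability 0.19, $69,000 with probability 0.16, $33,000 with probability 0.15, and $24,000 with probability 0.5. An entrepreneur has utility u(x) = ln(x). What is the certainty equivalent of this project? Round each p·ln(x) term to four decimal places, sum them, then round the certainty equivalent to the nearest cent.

$44,338.12

E[u] = 0.19·ln(194000) + 0.16·ln(69000) + 0.15·ln(33000) + 0.5·ln(24000) = 2.3134 + 1.7827 + 1.5606 + 5.0429 = 10.6996
CE = e^10.6996 ≈ 44338.12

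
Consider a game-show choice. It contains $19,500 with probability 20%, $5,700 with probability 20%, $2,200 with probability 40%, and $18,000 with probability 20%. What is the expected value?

$9,520

EV = 0.2 × 19500 + 0.2 × 5700 + 0.4 × 2200 + 0.2 × 18000 = 3900 + 1140 + 880 + 3600 = 9520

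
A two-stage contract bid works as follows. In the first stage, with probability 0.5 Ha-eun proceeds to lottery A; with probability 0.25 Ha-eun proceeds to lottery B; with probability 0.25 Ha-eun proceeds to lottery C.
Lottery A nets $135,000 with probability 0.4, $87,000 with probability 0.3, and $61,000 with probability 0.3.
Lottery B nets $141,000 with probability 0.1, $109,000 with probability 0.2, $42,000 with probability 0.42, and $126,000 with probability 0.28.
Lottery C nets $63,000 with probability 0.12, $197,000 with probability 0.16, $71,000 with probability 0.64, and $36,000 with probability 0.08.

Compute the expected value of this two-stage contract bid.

$93,255

EV(A) = 0.4 × 135000 + 0.3 × 87000 + 0.3 × 61000 = 54000 + 26100 + 18300 = 98400
EV(B) = 0.1 × 141000 + 0.2 × 109000 + 0.42 × 42000 + 0.28 × 126000 = 14100 + 21800 + 17640 + 35280 = 88820
EV(C) = 0.12 × 63000 + 0.16 × 197000 + 0.64 × 71000 + 0.08 × 36000 = 7560 + 31520 + 45440 + 2880 = 87400
Overall = 0.5 × 98400 + 0.25 × 88820 + 0.25 × 87400 = 49200 + 22205 + 21850 = 93255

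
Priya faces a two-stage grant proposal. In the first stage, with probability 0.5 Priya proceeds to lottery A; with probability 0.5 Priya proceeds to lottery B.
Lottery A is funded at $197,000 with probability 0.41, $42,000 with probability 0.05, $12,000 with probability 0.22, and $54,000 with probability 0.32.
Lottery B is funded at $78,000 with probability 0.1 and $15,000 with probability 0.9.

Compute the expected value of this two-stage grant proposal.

EV(A) = 0.41 × 197000 + 0.05 × 42000 + 0.22 × 12000 + 0.32 × 54000 = 80770 + 2100 + 2640 + 17280 = 102790
EV(B) = 0.1 × 78000 + 0.9 × 15000 = 7800 + 13500 = 21300
Overall = 0.5 × 102790 + 0.5 × 21300 = 51395 + 10650 = 62045

$62,045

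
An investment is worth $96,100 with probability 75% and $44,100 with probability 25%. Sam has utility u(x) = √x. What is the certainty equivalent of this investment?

$81,225

E[u] = 0.75·√96100 + 0.25·√44100 = 0.75·310 + 0.25·210 = 285
CE = (285)² = 81225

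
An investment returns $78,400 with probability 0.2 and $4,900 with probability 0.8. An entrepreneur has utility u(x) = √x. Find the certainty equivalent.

$12,544

E[u] = 0.2·√78400 + 0.8·√4900 = 0.2·280 + 0.8·70 = 112
CE = (112)² = 12544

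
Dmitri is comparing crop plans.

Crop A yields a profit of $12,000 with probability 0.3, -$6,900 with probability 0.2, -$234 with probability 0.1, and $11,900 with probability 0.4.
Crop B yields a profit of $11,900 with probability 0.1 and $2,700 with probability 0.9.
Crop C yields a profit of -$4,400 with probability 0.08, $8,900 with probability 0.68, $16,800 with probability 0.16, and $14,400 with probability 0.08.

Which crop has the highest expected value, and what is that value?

Crop A = 0.3 × 12000 + 0.2 × (-6900) + 0.1 × (-234) + 0.4 × 11900 = 3600 − 1380 − 23.4 + 4760 = 6956.6
Crop B = 0.1 × 11900 + 0.9 × 2700 = 1190 + 2430 = 3620
Crop C = 0.08 × (-4400) + 0.68 × 8900 + 0.16 × 16800 + 0.08 × 14400 = -352 + 6052 + 2688 + 1152 = 9540

Crop C ($9,540)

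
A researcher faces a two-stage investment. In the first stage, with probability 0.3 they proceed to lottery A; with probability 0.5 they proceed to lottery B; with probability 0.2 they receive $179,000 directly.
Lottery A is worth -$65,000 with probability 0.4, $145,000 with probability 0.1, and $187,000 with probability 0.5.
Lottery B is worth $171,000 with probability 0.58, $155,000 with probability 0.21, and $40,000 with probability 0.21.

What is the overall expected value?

EV(A) = 0.4 × (-65000) + 0.1 × 145000 + 0.5 × 187000 = -26000 + 14500 + 93500 = 82000
EV(B) = 0.58 × 171000 + 0.21 × 155000 + 0.21 × 40000 = 99180 + 32550 + 8400 = 140130
Branch C: 179000 (certain)
Overall = 0.3 × 82000 + 0.5 × 140130 + 0.2 × 179000 = 24600 + 70065 + 35800 = 130465

$130,465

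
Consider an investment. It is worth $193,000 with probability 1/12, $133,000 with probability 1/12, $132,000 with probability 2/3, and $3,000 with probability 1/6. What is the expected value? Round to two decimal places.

EV = 1/12 × 193000 + 1/12 × 133000 + 2/3 × 132000 + 1/6 × 3000 = 16083.3333 + 11083.3333 + 88000 + 500 = 115666.6667

$115,666.67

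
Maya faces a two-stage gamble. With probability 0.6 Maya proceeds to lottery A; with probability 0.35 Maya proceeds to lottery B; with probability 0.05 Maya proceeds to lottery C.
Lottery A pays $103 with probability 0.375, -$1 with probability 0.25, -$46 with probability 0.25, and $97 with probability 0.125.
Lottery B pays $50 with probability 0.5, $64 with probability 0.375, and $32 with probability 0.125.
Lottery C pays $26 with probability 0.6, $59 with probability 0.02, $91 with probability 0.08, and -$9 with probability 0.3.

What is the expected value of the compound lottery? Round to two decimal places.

$43.02

EV(A) = 0.375 × 103 + 0.25 × (-1) + 0.25 × (-46) + 0.125 × 97 = 38.625 − 0.25 − 11.5 + 12.125 = 39
EV(B) = 0.5 × 50 + 0.375 × 64 + 0.125 × 32 = 25 + 24 + 4 = 53
EV(C) = 0.6 × 26 + 0.02 × 59 + 0.08 × 91 + 0.3 × (-9) = 15.6 + 1.18 + 7.28 − 2.7 = 21.36
Overall = 0.6 × 39 + 0.35 × 53 + 0.05 × 21.36 = 23.4 + 18.55 + 1.068 = 43.018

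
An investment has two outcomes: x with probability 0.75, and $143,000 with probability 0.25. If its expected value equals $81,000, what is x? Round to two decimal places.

0.75·x + 0.25·143000 = 81000
0.75·x = 81000 − 35750 = 45250
x = 45250 / 0.75 = 60333.3333

x = $60,333.33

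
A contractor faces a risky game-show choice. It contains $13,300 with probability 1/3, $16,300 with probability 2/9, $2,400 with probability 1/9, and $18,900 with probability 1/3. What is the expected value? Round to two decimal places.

EV = 1/3 × 13300 + 2/9 × 16300 + 1/9 × 2400 + 1/3 × 18900 = 4433.3333 + 3622.2222 + 266.6667 + 6300 = 14622.2222

$14,622.22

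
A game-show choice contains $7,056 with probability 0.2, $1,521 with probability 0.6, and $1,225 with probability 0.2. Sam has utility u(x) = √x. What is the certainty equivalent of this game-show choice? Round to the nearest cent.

$2,227.84

E[u] = 0.2·√7056 + 0.6·√1521 + 0.2·√1225 = 0.2·84 + 0.6·39 + 0.2·35 = 47.2
CE = (47.2)² = 2227.84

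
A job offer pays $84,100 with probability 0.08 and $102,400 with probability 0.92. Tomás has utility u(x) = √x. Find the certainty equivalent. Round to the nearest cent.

E[u] = 0.08·√84100 + 0.92·√102400 = 0.08·290 + 0.92·320 = 317.6
CE = (317.6)² = 100869.76

$100,869.76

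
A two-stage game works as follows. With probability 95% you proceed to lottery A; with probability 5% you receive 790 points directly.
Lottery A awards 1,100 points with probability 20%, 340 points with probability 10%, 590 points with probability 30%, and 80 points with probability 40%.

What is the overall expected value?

EV(A) = 0.2 × 1100 + 0.1 × 340 + 0.3 × 590 + 0.4 × 80 = 220 + 34 + 177 + 32 = 463
Branch B: 790 (certain)
Overall = 0.95 × 463 + 0.05 × 790 = 439.85 + 39.5 = 479.35

479.35 points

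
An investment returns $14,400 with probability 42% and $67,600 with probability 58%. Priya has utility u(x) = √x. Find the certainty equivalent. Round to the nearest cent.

E[u] = 0.42·√14400 + 0.58·√67600 = 0.42·120 + 0.58·260 = 201.2
CE = (201.2)² = 40481.44

$40,481.44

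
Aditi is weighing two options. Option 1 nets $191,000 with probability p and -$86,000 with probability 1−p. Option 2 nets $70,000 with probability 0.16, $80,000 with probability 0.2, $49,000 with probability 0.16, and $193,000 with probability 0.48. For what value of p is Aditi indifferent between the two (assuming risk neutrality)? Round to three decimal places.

p = 0.771

EV(Option 2) = 0.16 × 70000 + 0.2 × 80000 + 0.16 × 49000 + 0.48 × 193000 = 11200 + 16000 + 7840 + 92640 = 127680
p·191000 + (1−p)·(-86000) = 127680
277000p − 86000 = 127680
p = (127680 + 86000) / 277000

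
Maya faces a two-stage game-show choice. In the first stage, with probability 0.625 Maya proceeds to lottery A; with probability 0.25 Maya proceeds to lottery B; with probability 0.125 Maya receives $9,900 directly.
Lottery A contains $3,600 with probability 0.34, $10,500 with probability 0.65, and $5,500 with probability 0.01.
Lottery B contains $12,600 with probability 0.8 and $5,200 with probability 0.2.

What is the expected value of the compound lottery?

EV(A) = 0.34 × 3600 + 0.65 × 10500 + 0.01 × 5500 = 1224 + 6825 + 55 = 8104
EV(B) = 0.8 × 12600 + 0.2 × 5200 = 10080 + 1040 = 11120
Branch C: 9900 (certain)
Overall = 0.625 × 8104 + 0.25 × 11120 + 0.125 × 9900 = 5065 + 2780 + 1237.5 = 9082.5

$9,082.50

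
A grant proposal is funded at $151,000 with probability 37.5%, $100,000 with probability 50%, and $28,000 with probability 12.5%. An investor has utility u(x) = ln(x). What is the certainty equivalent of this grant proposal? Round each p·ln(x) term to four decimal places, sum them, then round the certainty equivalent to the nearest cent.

E[u] = 0.375·ln(151000) + 0.5·ln(100000) + 0.125·ln(28000) = 4.4719 + 5.7565 + 1.2800 = 11.5084
CE = e^11.5084 ≈ 99548.48

$99,548.48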